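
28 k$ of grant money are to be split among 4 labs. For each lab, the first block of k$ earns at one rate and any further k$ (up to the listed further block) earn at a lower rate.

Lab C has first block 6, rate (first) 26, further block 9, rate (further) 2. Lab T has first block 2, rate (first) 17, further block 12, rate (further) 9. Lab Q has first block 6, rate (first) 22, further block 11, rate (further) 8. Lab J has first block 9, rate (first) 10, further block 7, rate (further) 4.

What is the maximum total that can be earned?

Treat each block as its own option and order by rate: Lab C/first 26 > Lab Q/first 22 > Lab T/first 17 > Lab J/first 10 > Lab T/second 9 > Lab Q/second 8 > Lab J/second 4 > Lab C/second 2.
Lab C first at 26: fill all 6 — 22 left.
Fill Lab Q first block (6 at 22) — 16 left.
Fill Lab T first block (2 at 17) — 14 left.
Fill Lab J first block (9 at 10) — 5 left.
Lab T/second: +5 of 12 at 9; pool empty.
Total = 26×6 + 22×6 + 17×2 + 10×9 + 9×5 = 457.

457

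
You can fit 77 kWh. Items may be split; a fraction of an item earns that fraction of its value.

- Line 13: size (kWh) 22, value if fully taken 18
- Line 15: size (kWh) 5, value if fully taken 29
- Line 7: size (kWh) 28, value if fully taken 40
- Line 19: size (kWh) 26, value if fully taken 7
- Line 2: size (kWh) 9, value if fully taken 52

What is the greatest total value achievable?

142.5

Rank by value-to-size ratio: Line 15 29/5≈5.8, Line 2 52/9≈5.78, Line 7 40/28≈1.43, Line 13 18/22≈0.818, Line 19 7/26≈0.269.
Take all of Line 15 (5 kWh, value 29) — 72 kWh left.
Take all of Line 2 (9 kWh, value 52) — 63 kWh left.
Line 7: take in full, 28 kWh for value 40 — 35 left.
All 22 kWh of Line 13 fit (value 18) — 13 remain.
Only 13 kWh remain; take 13/26 of Line 19 for value 7×13/26 = 3.5.
Total value = 142.5.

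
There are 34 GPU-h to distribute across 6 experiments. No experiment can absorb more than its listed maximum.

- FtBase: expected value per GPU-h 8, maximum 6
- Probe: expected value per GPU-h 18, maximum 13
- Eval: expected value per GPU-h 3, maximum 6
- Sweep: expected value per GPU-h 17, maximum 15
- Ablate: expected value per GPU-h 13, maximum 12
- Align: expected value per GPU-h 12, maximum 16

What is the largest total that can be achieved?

567

Order the experiments by expected value per GPU-h: Probe 18 > Sweep 17 > Ablate 13 > Align 12 > FtBase 8 > Eval 3.
Give Probe 13 to hit its cap of 13 ; 21 left.
Sweep takes 15 to reach its cap of 15 ; 6 left.
Ablate has room for 12 but only 6 remain, so it gets 6.
Total = 18×13 + 17×15 + 13×6 = 567.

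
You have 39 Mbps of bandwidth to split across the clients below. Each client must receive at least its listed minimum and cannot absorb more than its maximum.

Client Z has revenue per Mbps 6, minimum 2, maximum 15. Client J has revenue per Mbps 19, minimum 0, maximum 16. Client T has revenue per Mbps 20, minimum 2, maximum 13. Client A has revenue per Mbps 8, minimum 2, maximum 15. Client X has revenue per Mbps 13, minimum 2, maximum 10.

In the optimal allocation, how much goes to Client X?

6

Meeting every minimum uses 2+0+2+2+2 = 8 Mbps, leaving 31.
Highest revenue per Mbps first: Client T 20 > Client J 19 > Client X 13 > Client A 8 > Client Z 6.
Give Client T 11 more to hit its cap of 13 ; 20 left.
Give Client J 16 more to hit its cap of 16 ; 4 left.
Client X: +4 (room for 8) → 6. Pool exhausted.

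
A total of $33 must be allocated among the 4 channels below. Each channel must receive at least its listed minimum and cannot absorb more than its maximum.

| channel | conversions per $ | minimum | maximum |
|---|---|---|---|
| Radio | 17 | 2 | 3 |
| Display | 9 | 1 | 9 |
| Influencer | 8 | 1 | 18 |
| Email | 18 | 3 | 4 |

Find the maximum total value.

340

Meeting every minimum uses 2+1+1+3 = 7 $, leaving 26.
Rank by conversions per $: Email 18 > Radio 17 > Display 9 > Influencer 8.
Email takes 1 more to reach its cap of 4 ; 25 left.
Give Radio 1 more to hit its cap of 3 ; 24 left.
Display: +8 to 9 (cap) ; 16 left.
Influencer: +16 (room for 17) → 17. Pool exhausted.
Total = 17×3 + 9×9 + 8×17 + 18×4 = 340.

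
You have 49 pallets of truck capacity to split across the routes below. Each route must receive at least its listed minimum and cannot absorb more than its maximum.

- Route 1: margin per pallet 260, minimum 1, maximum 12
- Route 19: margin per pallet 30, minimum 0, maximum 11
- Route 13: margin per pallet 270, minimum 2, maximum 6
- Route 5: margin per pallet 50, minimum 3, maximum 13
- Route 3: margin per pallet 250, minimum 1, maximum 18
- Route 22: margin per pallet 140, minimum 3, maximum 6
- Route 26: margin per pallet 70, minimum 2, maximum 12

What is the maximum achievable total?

Meeting every minimum uses 1+0+2+3+1+3+2 = 12 pallets, leaving 37.
Order the routes by margin per pallet: Route 13 270 > Route 1 260 > Route 3 250 > Route 22 140 > Route 26 70 > Route 5 50 > Route 19 30.
Route 13 takes 4 more to reach its cap of 6 — 33 left.
Route 1 takes 11 more to reach its cap of 12 — 22 left.
Route 3 takes 17 more to reach its cap of 18 — 5 left.
Give Route 22 3 more to hit its cap of 6 — 2 left.
Route 26: +2 (room for 10) → 4. Pool exhausted.
Total = 260×12 + 270×6 + 50×3 + 250×18 + 140×6 + 70×4 = 10510.

10510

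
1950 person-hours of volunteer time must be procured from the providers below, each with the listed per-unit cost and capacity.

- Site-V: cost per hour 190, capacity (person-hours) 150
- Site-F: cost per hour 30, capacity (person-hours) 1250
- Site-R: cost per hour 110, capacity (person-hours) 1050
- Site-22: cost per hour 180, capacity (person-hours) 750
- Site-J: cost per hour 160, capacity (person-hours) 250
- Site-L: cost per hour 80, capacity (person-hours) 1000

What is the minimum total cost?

93500

Fill from the cheapest provider first.
Site-F at 30: take all 1250 person-hours ; 700 still needed.
Site-L (80): take the remaining 700 ; done.
Site-R, Site-J, Site-22, Site-V: unused.
Cost = 1250×30 + 700×80 = 93500.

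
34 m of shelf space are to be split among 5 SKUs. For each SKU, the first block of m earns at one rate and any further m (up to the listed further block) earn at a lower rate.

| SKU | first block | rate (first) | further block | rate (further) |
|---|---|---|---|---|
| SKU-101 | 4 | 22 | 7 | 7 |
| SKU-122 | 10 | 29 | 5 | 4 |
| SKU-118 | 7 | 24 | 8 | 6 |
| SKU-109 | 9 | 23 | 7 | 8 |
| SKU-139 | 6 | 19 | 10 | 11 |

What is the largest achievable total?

829

Order all 10 blocks by rate: SKU-122/first 29 > SKU-118/first 24 > SKU-109/first 23 > SKU-101/first 22 > SKU-139/first 19 > SKU-139/second 11 > SKU-109/second 8 > SKU-101/second 7 > SKU-118/second 6 > SKU-122/second 4.
SKU-122/first (29): +10 ; 24 left.
SKU-118 first at 24: fill all 7 ; 17 left.
Fill SKU-109 first block (9 at 23) ; 8 left.
SKU-101/first (22): +4 ; 4 left.
4 remain; put them into SKU-139 first at 19.
Total = 29×10 + 24×7 + 23×9 + 22×4 + 19×4 = 829.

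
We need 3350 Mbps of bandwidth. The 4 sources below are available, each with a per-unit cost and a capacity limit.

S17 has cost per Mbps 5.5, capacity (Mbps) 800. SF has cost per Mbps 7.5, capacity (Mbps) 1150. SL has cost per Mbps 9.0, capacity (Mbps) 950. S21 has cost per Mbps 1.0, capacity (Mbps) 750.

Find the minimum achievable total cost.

19625

Cheapest first:
Take 750 from S21 at 1.0 ; need 2600 more.
S17 (5.5): use full 800 ; 1800 Mbps to go.
SF (7.5): use full 1150 ; 650 Mbps to go.
SL (9.0): take the remaining 650 ; done.
Cost = 750×1.0 + 800×5.5 + 1150×7.5 + 650×9.0 = 19625.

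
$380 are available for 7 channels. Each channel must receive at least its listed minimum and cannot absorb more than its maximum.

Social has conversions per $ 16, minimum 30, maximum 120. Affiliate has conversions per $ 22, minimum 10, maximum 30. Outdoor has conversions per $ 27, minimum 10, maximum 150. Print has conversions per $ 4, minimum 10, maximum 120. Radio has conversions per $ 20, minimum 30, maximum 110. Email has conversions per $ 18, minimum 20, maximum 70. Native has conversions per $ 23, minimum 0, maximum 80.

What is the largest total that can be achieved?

Meeting every minimum uses 30+10+10+10+30+20+0 = 110 $, leaving 270.
Rank by conversions per $: Outdoor 27 > Native 23 > Affiliate 22 > Radio 20 > Email 18 > Social 16 > Print 4.
Outdoor: +140 to 150 (cap) — 130 left.
Give Native 80 more to hit its cap of 80 — 50 left.
Give Affiliate 20 more to hit its cap of 30 — 30 left.
Radio has room for 80 more but only 30 remain, so it gets 60.
Total = 16×30 + 22×30 + 27×150 + 4×10 + 20×60 + 18×20 + 23×80 = 8630.

8630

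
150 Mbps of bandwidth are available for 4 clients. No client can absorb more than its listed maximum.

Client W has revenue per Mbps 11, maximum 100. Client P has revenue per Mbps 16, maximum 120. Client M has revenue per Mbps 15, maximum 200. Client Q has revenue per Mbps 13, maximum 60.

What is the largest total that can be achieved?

2370

Highest revenue per Mbps first: Client P 16 > Client M 15 > Client Q 13 > Client W 11.
Give Client P 120 to hit its cap of 120 — 30 left.
Client M has room for 200 but only 30 remain, so it gets 30.
Total = 16×120 + 15×30 = 2370.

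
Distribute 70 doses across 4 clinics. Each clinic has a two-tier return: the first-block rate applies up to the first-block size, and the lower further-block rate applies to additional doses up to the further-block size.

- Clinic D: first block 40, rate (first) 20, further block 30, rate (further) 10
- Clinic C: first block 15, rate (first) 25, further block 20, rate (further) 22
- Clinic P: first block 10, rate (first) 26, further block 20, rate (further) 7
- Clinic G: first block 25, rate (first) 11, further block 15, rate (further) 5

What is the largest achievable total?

1575

Treat each block as its own option and order by rate: Clinic P/T1 26 > Clinic C/T1 25 > Clinic C/T2 22 > Clinic D/T1 20 > Clinic G/T1 11 > Clinic D/T2 10 > Clinic P/T2 7 > Clinic G/T2 5.
Fill Clinic P T1 block (10 at 26) → 60 left.
Clinic C/T1 (25): +15 → 45 left.
Clinic C T2 at 22: fill all 20 → 25 left.
Clinic D T1 at 20: only 25 left, fill 25.
Total = 26×10 + 25×15 + 22×20 + 20×25 = 1575.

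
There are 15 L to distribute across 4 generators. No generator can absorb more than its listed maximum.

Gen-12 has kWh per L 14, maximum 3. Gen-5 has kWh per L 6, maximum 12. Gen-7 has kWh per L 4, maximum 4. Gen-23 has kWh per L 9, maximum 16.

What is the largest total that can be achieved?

Order the generators by kWh per L: Gen-12 14 > Gen-23 9 > Gen-5 6 > Gen-7 4.
Gen-12 takes 3 to reach its cap of 3 ; 12 left.
Only 12 left; Gen-23 takes them to reach 12.
Total = 14×3 + 9×12 = 150.

150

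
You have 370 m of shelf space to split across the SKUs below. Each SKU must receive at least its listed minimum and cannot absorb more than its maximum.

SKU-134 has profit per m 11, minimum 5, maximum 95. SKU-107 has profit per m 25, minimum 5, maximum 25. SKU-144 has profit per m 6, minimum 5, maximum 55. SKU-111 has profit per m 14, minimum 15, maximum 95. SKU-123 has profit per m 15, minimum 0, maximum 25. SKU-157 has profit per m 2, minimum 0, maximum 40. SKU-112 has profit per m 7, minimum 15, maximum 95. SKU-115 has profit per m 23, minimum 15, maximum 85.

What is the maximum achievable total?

Meeting every minimum uses 5+5+5+15+0+0+15+15 = 60 m, leaving 310.
Highest profit per m first: SKU-107 25 > SKU-115 23 > SKU-123 15 > SKU-111 14 > SKU-134 11 > SKU-112 7 > SKU-144 6 > SKU-157 2.
Give SKU-107 20 more to hit its cap of 25 — 290 left.
SKU-115 takes 70 more to reach its cap of 85 — 220 left.
SKU-123 takes 25 more to reach its cap of 25 — 195 left.
SKU-111 takes 80 more to reach its cap of 95 — 115 left.
Give SKU-134 90 more to hit its cap of 95 — 25 left.
SKU-112 has room for 80 more but only 25 remain, so it gets 40.
Total = 11×95 + 25×25 + 6×5 + 14×95 + 15×25 + 7×40 + 23×85 = 5640.

5640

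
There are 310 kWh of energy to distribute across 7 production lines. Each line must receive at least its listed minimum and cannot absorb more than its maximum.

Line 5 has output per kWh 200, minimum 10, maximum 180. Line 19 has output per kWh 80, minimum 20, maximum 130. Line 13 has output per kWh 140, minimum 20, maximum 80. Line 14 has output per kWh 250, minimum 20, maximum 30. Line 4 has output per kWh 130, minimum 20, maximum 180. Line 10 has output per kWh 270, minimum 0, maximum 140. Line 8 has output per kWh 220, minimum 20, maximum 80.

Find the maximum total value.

Meeting every minimum uses 10+20+20+20+20+0+20 = 110 kWh, leaving 200.
Rank by output per kWh: Line 10 270 > Line 14 250 > Line 8 220 > Line 5 200 > Line 13 140 > Line 4 130 > Line 19 80.
Give Line 10 140 more to hit its cap of 140 → 60 left.
Line 14: +10 to 30 (cap) → 50 left.
Only 50 left; Line 8 takes them to reach 70.
Total = 200×10 + 80×20 + 140×20 + 250×30 + 130×20 + 270×140 + 220×70 = 69700.

69700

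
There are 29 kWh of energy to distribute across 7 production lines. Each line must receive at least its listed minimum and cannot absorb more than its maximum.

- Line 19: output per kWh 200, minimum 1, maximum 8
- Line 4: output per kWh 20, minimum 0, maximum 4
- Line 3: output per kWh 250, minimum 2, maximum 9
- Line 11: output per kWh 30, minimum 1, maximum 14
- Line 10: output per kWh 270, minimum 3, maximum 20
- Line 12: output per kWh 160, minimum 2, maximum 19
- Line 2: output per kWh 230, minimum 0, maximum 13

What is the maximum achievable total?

Meeting every minimum uses 1+0+2+1+3+2+0 = 9 kWh, leaving 20.
Order the production lines by output per kWh: Line 10 270 > Line 3 250 > Line 2 230 > Line 19 200 > Line 12 160 > Line 11 30 > Line 4 20.
Give Line 10 17 more to hit its cap of 20 → 3 left.
Line 3: +3 (room for 7) → 5. Pool exhausted.
Total = 200×1 + 250×5 + 30×1 + 270×20 + 160×2 = 7200.

7200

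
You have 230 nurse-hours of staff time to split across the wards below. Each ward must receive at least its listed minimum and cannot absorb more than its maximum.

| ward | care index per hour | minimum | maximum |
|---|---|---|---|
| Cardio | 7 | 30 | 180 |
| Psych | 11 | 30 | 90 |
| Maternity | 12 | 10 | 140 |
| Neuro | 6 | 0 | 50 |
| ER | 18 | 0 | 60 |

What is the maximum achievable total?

2940

Meeting every minimum uses 30+30+10+0+0 = 70 nurse-hours, leaving 160.
Rank by care index per hour: ER 18 > Maternity 12 > Psych 11 > Cardio 7 > Neuro 6.
ER takes 60 more to reach its cap of 60 — 100 left.
Maternity: +100 (room for 130) → 110. Pool exhausted.
Total = 7×30 + 11×30 + 12×110 + 18×60 = 2940.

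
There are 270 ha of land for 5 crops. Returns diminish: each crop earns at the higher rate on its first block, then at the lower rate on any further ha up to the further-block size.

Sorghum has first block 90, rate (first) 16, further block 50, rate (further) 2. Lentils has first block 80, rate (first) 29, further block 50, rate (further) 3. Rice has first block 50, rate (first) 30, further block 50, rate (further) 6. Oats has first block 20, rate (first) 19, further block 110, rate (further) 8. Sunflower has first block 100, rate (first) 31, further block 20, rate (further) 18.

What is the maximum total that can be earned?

Order all 10 blocks by rate: Sunflower/T1 31 > Rice/T1 30 > Lentils/T1 29 > Oats/T1 19 > Sunflower/T2 18 > Sorghum/T1 16 > Oats/T2 8 > Rice/T2 6 > Lentils/T2 3 > Sorghum/T2 2.
Sunflower T1 at 31: fill all 100 — 170 left.
Fill Rice T1 block (50 at 30) — 120 left.
Lentils/T1 (29): +80 — 40 left.
Fill Oats T1 block (20 at 19) — 20 left.
Fill Sunflower T2 block (20 at 18) — 0 left.
Total = 31×100 + 30×50 + 29×80 + 19×20 + 18×20 = 7660.

7660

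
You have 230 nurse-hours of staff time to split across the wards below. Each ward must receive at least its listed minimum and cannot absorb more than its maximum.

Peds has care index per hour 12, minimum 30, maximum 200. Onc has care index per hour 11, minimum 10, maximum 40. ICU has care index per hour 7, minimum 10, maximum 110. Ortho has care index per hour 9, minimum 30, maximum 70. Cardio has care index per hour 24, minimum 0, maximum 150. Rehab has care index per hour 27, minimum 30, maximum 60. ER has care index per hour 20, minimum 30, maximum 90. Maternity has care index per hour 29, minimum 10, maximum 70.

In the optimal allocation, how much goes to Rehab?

50

Meeting every minimum uses 30+10+10+30+0+30+30+10 = 150 nurse-hours, leaving 80.
Order the wards by care index per hour: Maternity 29 > Rehab 27 > Cardio 24 > ER 20 > Peds 12 > Onc 11 > Ortho 9 > ICU 7.
Maternity: +60 to 70 (cap) ; 20 left.
Only 20 left; Rehab takes them to reach 50.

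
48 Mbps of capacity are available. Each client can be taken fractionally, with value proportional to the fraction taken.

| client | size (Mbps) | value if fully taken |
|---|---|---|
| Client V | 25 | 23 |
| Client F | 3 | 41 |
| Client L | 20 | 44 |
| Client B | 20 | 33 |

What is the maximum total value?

Best value per unit of size first: Client F 41/3≈13.7, Client L 44/20≈2.2, Client B 33/20≈1.65, Client V 23/25≈0.92.
All 3 Mbps of Client F fit (value 41) → 45 remain.
Take all of Client L (20 Mbps, value 44) → 25 Mbps left.
Take all of Client B (20 Mbps, value 33) → 5 Mbps left.
Only 5 Mbps remain; take 5/25 of Client V for value 23×5/25 = 4.6.
Total value = 122.6.

122.6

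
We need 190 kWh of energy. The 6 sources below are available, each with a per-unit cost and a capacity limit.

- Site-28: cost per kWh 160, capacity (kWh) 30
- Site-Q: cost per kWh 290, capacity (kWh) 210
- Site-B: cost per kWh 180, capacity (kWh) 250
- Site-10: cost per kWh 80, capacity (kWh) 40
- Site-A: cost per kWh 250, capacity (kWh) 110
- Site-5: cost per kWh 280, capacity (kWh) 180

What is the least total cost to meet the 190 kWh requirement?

Cheapest first:
Take 40 from Site-10 at 80 ; need 150 more.
Site-28 at 160: take all 30 kWh ; 120 still needed.
Site-B (180): take the remaining 120 ; done.
Site-A, Site-5, Site-Q: unused.
Cost = 40×80 + 30×160 + 120×180 = 29600.

29600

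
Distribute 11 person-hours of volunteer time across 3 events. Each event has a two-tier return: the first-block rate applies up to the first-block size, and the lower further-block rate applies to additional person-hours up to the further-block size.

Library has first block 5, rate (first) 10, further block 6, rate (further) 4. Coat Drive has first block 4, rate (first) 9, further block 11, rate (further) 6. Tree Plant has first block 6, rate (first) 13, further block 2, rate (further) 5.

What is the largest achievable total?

Order all 6 blocks by rate: Tree Plant/first 13 > Library/first 10 > Coat Drive/first 9 > Coat Drive/second 6 > Tree Plant/second 5 > Library/second 4.
Tree Plant/first (13): +6 ; 5 left.
Library/first (10): +5 ; 0 left.
Total = 13×6 + 10×5 = 128.

128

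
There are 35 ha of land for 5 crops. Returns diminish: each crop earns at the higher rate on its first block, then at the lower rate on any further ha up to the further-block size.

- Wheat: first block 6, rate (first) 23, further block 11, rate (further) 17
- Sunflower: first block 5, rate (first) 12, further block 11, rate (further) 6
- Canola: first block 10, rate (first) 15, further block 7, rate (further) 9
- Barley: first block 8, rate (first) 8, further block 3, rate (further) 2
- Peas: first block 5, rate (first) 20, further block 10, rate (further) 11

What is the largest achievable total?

611

Rank every tier by rate: Wheat/tier1 23 > Peas/tier1 20 > Wheat/tier2 17 > Canola/tier1 15 > Sunflower/tier1 12 > Peas/tier2 11 > Canola/tier2 9 > Barley/tier1 8 > Sunflower/tier2 6 > Barley/tier2 2.
Wheat tier1 at 23: fill all 6 → 29 left.
Peas/tier1 (20): +5 → 24 left.
Wheat/tier2 (17): +11 → 13 left.
Fill Canola tier1 block (10 at 15) → 3 left.
Sunflower tier1 at 12: only 3 left, fill 3.
Total = 23×6 + 20×5 + 17×11 + 15×10 + 12×3 = 611.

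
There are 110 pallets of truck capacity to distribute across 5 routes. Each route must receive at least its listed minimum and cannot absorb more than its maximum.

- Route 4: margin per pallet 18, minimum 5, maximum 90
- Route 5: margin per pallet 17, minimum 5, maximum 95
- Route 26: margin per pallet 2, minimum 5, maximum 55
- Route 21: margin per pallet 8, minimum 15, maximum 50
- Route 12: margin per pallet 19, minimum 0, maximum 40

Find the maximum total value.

1785

Meeting every minimum uses 5+5+5+15+0 = 30 pallets, leaving 80.
Rank by margin per pallet: Route 12 19 > Route 4 18 > Route 5 17 > Route 21 8 > Route 26 2.
Route 12 takes 40 more to reach its cap of 40 ; 40 left.
Route 4: +40 (room for 85) → 45. Pool exhausted.
Total = 18×45 + 17×5 + 2×5 + 8×15 + 19×40 = 1785.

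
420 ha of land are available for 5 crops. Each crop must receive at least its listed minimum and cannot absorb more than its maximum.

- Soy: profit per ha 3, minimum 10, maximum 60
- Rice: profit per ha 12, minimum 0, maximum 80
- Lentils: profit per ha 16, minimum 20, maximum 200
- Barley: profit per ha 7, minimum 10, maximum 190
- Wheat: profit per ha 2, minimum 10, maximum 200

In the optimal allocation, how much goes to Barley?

120

Meeting every minimum uses 10+0+20+10+10 = 50 ha, leaving 370.
Highest profit per ha first: Lentils 16 > Rice 12 > Barley 7 > Soy 3 > Wheat 2.
Give Lentils 180 more to hit its cap of 200 → 190 left.
Give Rice 80 more to hit its cap of 80 → 110 left.
Barley has room for 180 more but only 110 remain, so it gets 120.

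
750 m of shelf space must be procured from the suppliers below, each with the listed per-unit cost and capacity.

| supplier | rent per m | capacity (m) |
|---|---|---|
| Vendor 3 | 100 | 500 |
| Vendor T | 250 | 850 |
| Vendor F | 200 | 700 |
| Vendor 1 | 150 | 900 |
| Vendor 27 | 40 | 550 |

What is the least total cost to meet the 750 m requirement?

42000

Use suppliers in increasing cost order.
Take 550 from Vendor 27 at 40 ; need 200 more.
Vendor 3 at 100: take 200 of its 500 ; requirement met.
Vendor 1, Vendor F, Vendor T: unused.
Cost = 550×40 + 200×100 = 42000.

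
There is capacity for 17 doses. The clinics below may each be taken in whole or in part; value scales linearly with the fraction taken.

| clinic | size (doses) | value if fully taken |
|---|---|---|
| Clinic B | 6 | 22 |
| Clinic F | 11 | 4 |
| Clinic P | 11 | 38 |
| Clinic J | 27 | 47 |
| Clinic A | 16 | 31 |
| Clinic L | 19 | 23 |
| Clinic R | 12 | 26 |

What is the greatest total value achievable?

Best value per unit of size first: Clinic B 22/6≈3.67, Clinic P 38/11≈3.45, Clinic R 26/12≈2.17, Clinic A 31/16≈1.94, Clinic J 47/27≈1.74, Clinic L 23/19≈1.21, Clinic F 4/11≈0.364.
All 6 doses of Clinic B fit (value 22) → 11 remain.
Clinic P: take in full, 11 doses for value 38 → 0 left.
Total value = 60.

60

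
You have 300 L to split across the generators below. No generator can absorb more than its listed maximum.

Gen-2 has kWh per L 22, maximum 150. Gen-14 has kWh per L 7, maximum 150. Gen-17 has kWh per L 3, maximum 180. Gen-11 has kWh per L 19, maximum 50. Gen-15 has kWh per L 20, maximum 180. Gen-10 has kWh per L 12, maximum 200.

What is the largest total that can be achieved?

Order the generators by kWh per L: Gen-2 22 > Gen-15 20 > Gen-11 19 > Gen-10 12 > Gen-14 7 > Gen-17 3.
Gen-2: +150 to 150 (cap) ; 150 left.
Gen-15: +150 (room for 180) → 150. Pool exhausted.
Total = 22×150 + 20×150 = 6300.

6300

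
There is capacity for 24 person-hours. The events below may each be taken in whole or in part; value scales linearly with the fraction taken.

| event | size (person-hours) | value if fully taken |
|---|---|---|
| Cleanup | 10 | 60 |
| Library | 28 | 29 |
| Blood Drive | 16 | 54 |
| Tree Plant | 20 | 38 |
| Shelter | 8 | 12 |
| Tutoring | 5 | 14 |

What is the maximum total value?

Sort by value density: Cleanup 60/10≈6, Blood Drive 54/16≈3.38, Tutoring 14/5≈2.8, Tree Plant 38/20≈1.9, Shelter 12/8≈1.5, Library 29/28≈1.04.
All 10 person-hours of Cleanup fit (value 60) — 14 remain.
Fill the last 14 person-hours with part of Blood Drive: 14/16 of it earns 47.25.
Total value = 107.25.

107.25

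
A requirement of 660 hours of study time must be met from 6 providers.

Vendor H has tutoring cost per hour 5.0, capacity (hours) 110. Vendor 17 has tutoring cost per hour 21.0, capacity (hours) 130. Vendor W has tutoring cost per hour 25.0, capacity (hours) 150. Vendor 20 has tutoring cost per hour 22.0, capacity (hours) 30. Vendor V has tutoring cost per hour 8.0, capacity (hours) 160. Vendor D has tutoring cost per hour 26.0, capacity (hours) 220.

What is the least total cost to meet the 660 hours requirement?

11050

Fill from the cheapest provider first.
Vendor H (5.0): use full 110 ; 550 hours to go.
Vendor V (8.0): use full 160 ; 390 hours to go.
Take 130 from Vendor 17 at 21.0 ; need 260 more.
Take 30 from Vendor 20 at 22.0 ; need 230 more.
Take 150 from Vendor W at 25.0 ; need 80 more.
Vendor D (26.0): take the remaining 80 ; done.
Cost = 110×5.0 + 160×8.0 + 130×21.0 + 30×22.0 + 150×25.0 + 80×26.0 = 11050.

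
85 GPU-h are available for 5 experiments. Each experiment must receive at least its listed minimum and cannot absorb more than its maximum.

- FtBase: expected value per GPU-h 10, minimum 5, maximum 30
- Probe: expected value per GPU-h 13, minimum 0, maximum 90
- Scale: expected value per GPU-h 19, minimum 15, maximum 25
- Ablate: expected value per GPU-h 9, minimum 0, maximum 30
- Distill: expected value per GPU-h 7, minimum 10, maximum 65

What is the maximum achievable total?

Meeting every minimum uses 5+0+15+0+10 = 30 GPU-h, leaving 55.
Highest expected value per GPU-h first: Scale 19 > Probe 13 > FtBase 10 > Ablate 9 > Distill 7.
Scale: +10 to 25 (cap) — 45 left.
Only 45 left; Probe takes them to reach 45.
Total = 10×5 + 13×45 + 19×25 + 7×10 = 1180.

1180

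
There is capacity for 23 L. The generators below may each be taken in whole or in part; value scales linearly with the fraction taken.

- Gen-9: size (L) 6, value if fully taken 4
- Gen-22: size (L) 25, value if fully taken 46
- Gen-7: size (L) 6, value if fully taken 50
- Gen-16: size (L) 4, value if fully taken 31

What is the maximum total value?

104.92

Sort by value density: Gen-7 50/6≈8.33, Gen-16 31/4≈7.75, Gen-22 46/25≈1.84, Gen-9 4/6≈0.667.
Gen-7: take in full, 6 L for value 50 ; 17 left.
Gen-16: take in full, 4 L for value 31 ; 13 left.
Fill the last 13 L with part of Gen-22: 13/25 of it earns 23.92.
Total value = 104.92.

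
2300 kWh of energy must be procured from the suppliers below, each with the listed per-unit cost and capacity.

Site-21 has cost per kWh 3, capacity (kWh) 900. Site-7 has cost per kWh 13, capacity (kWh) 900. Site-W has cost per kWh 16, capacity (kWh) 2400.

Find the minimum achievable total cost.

Fill from the cheapest supplier first.
Take 900 from Site-21 at 3 — need 1400 more.
Take 900 from Site-7 at 13 — need 500 more.
Site-W at 16: take 500 of its 2400 — requirement met.
Cost = 900×3 + 900×13 + 500×16 = 22400.

22400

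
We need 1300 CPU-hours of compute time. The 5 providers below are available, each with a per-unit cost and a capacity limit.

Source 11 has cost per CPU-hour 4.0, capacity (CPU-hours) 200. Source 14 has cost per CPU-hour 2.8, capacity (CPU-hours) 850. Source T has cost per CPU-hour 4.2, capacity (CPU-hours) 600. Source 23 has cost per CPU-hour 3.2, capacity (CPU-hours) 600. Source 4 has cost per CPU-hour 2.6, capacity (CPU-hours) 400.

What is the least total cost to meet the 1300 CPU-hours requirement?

3580

Fill from the cheapest provider first.
Take 400 from Source 4 at 2.6 — need 900 more.
Take 850 from Source 14 at 2.8 — need 50 more.
Source 23 at 3.2: take 50 of its 600 — requirement met.
Source 11, Source T: unused.
Cost = 400×2.6 + 850×2.8 + 50×3.2 = 3580.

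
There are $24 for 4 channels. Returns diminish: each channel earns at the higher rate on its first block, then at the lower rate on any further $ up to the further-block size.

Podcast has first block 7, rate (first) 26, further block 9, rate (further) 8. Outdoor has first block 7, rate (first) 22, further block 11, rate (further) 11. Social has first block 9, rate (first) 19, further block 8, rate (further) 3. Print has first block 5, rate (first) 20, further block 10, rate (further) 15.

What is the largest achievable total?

Order all 8 blocks by rate: Podcast/tier1 26 > Outdoor/tier1 22 > Print/tier1 20 > Social/tier1 19 > Print/tier2 15 > Outdoor/tier2 11 > Podcast/tier2 8 > Social/tier2 3.
Podcast/tier1 (26): +7 → 17 left.
Outdoor tier1 at 22: fill all 7 → 10 left.
Print tier1 at 20: fill all 5 → 5 left.
Social tier1 at 19: only 5 left, fill 5.
Total = 26×7 + 22×7 + 20×5 + 19×5 = 531.

531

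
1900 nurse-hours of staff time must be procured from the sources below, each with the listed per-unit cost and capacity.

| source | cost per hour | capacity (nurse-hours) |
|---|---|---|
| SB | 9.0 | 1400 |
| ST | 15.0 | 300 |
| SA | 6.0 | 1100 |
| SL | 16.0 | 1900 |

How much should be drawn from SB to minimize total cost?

800

Cheapest first:
SA at 6.0: take all 1100 nurse-hours → 800 still needed.
Take 800 from SB at 9.0 to finish.
ST, SL: unused.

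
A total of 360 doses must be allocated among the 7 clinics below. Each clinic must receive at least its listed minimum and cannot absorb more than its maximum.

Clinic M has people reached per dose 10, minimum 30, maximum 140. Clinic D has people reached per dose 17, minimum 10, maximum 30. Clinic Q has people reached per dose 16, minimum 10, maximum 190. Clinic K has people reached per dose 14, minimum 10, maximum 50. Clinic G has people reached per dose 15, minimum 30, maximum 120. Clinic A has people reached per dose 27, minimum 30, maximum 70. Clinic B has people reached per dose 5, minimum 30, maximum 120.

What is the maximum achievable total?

6000

Meeting every minimum uses 30+10+10+10+30+30+30 = 150 doses, leaving 210.
Rank by people reached per dose: Clinic A 27 > Clinic D 17 > Clinic Q 16 > Clinic G 15 > Clinic K 14 > Clinic M 10 > Clinic B 5.
Clinic A: +40 to 70 (cap) → 170 left.
Give Clinic D 20 more to hit its cap of 30 → 150 left.
Clinic Q has room for 180 more but only 150 remain, so it gets 160.
Total = 10×30 + 17×30 + 16×160 + 14×10 + 15×30 + 27×70 + 5×30 = 6000.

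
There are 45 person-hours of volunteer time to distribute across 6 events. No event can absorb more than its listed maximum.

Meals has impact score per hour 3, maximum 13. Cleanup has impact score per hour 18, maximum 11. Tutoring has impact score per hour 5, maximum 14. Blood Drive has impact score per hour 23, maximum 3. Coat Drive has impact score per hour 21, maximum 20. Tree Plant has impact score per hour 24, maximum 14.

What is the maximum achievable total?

969

Rank by impact score per hour: Tree Plant 24 > Blood Drive 23 > Coat Drive 21 > Cleanup 18 > Tutoring 5 > Meals 3.
Tree Plant: +14 to 14 (cap) ; 31 left.
Give Blood Drive 3 to hit its cap of 3 ; 28 left.
Coat Drive takes 20 to reach its cap of 20 ; 8 left.
Cleanup has room for 11 but only 8 remain, so it gets 8.
Total = 18×8 + 23×3 + 21×20 + 24×14 = 969.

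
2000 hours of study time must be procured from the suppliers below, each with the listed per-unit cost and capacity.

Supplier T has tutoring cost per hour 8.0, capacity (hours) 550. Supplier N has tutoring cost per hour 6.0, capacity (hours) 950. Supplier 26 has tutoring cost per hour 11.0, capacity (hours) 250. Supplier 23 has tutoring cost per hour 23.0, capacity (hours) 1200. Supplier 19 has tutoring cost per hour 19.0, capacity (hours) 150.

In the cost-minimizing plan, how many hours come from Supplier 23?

Cheapest first:
Take 950 from Supplier N at 6.0 — need 1050 more.
Supplier T at 8.0: take all 550 hours — 500 still needed.
Supplier 26 (11.0): use full 250 — 250 hours to go.
Supplier 19 at 19.0: take all 150 hours — 100 still needed.
Supplier 23 at 23.0: take 100 of its 1200 — requirement met.

100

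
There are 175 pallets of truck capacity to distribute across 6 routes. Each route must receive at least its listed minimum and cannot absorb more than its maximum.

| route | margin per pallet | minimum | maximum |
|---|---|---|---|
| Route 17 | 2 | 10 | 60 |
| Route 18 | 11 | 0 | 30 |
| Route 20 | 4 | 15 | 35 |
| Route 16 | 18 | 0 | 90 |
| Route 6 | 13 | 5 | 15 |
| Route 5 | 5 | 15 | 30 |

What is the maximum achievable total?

2300

Meeting every minimum uses 10+0+15+0+5+15 = 45 pallets, leaving 130.
Rank by margin per pallet: Route 16 18 > Route 6 13 > Route 18 11 > Route 5 5 > Route 20 4 > Route 17 2.
Give Route 16 90 more to hit its cap of 90 — 40 left.
Give Route 6 10 more to hit its cap of 15 — 30 left.
Give Route 18 30 more to hit its cap of 30 — 0 left.
Total = 2×10 + 11×30 + 4×15 + 18×90 + 13×15 + 5×15 = 2300.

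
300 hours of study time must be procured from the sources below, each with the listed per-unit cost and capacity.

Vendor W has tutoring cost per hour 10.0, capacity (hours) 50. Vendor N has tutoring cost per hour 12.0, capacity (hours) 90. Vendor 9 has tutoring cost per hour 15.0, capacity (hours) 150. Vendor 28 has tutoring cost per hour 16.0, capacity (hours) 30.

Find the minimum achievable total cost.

3990

Fill from the cheapest source first.
Take 50 from Vendor W at 10.0 ; need 250 more.
Vendor N at 12.0: take all 90 hours ; 160 still needed.
Vendor 9 at 15.0: take all 150 hours ; 10 still needed.
Take 10 from Vendor 28 at 16.0 to finish.
Cost = 50×10.0 + 90×12.0 + 150×15.0 + 10×16.0 = 3990.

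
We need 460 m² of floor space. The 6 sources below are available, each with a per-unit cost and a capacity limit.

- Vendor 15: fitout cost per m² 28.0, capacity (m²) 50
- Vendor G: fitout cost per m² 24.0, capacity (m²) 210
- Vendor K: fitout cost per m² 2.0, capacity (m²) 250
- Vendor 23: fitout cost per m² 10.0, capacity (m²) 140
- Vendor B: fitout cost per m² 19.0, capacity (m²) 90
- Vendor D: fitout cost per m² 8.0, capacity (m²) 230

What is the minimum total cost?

2180

Cheapest first:
Vendor K (2.0): use full 250 ; 210 m² to go.
Take 210 from Vendor D at 8.0 to finish.
Vendor 23, Vendor B, Vendor G, Vendor 15: unused.
Cost = 250×2.0 + 210×8.0 = 2180.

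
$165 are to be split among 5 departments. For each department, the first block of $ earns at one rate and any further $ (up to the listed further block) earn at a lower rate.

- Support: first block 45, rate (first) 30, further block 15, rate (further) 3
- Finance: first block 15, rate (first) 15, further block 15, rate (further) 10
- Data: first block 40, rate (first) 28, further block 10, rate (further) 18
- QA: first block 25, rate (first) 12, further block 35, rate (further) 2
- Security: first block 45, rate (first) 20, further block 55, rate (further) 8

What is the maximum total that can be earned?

3895

Treat each block as its own option and order by rate: Support/first 30 > Data/first 28 > Security/first 20 > Data/second 18 > Finance/first 15 > QA/first 12 > Finance/second 10 > Security/second 8 > Support/second 3 > QA/second 2.
Support/first (30): +45 ; 120 left.
Data/first (28): +40 ; 80 left.
Security first at 20: fill all 45 ; 35 left.
Fill Data second block (10 at 18) ; 25 left.
Finance first at 15: fill all 15 ; 10 left.
QA first at 12: only 10 left, fill 10.
Total = 30×45 + 28×40 + 20×45 + 18×10 + 15×15 + 12×10 = 3895.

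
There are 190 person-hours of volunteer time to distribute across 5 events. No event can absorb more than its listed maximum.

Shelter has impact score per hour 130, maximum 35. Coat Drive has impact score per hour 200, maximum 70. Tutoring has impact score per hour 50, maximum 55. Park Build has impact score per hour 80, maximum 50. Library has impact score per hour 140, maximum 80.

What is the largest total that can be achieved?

Order the events by impact score per hour: Coat Drive 200 > Library 140 > Shelter 130 > Park Build 80 > Tutoring 50.
Give Coat Drive 70 to hit its cap of 70 — 120 left.
Library: +80 to 80 (cap) — 40 left.
Give Shelter 35 to hit its cap of 35 — 5 left.
Park Build has room for 50 but only 5 remain, so it gets 5.
Total = 130×35 + 200×70 + 80×5 + 140×80 = 30150.

30150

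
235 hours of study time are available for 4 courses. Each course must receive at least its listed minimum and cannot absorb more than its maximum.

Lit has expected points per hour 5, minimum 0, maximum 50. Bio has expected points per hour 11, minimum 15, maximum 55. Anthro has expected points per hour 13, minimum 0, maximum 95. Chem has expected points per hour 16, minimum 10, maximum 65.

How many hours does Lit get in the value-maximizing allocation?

Meeting every minimum uses 0+15+0+10 = 25 hours, leaving 210.
Order the courses by expected points per hour: Chem 16 > Anthro 13 > Bio 11 > Lit 5.
Give Chem 55 more to hit its cap of 65 ; 155 left.
Give Anthro 95 more to hit its cap of 95 ; 60 left.
Bio takes 40 more to reach its cap of 55 ; 20 left.
Lit has room for 50 more but only 20 remain, so it gets 20.

20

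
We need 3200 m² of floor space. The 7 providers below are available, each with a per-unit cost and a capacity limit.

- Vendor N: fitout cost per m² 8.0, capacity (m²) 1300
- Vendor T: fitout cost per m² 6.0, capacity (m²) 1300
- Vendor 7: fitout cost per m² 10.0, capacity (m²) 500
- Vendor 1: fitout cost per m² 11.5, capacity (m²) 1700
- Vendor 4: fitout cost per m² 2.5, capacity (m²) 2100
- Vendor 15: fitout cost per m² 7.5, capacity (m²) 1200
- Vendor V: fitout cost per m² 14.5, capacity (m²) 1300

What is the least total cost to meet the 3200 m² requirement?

11850

Use providers in increasing cost order.
Vendor 4 at 2.5: take all 2100 m² → 1100 still needed.
Vendor T (6.0): take the remaining 1100 → done.
Vendor 15, Vendor N, Vendor 7, Vendor 1, Vendor V: unused.
Cost = 2100×2.5 + 1100×6.0 = 11850.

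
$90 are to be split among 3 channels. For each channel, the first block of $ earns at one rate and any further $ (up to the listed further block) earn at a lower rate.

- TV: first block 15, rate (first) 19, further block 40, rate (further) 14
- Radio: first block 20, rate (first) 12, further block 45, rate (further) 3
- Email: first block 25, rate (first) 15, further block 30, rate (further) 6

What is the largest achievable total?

1340

Order all 6 blocks by rate: TV/first 19 > Email/first 15 > TV/second 14 > Radio/first 12 > Email/second 6 > Radio/second 3.
TV first at 19: fill all 15 → 75 left.
Email/first (15): +25 → 50 left.
TV second at 14: fill all 40 → 10 left.
Radio/first: +10 of 20 at 12; pool empty.
Total = 19×15 + 15×25 + 14×40 + 12×10 = 1340.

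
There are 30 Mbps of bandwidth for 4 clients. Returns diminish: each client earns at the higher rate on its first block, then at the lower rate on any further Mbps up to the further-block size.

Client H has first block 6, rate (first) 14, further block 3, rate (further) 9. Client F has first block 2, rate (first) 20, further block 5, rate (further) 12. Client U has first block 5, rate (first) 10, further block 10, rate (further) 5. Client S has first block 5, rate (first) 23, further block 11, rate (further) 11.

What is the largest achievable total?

Rank every tier by rate: Client S/T1 23 > Client F/T1 20 > Client H/T1 14 > Client F/T2 12 > Client S/T2 11 > Client U/T1 10 > Client H/T2 9 > Client U/T2 5.
Fill Client S T1 block (5 at 23) → 25 left.
Fill Client F T1 block (2 at 20) → 23 left.
Client H/T1 (14): +6 → 17 left.
Fill Client F T2 block (5 at 12) → 12 left.
Fill Client S T2 block (11 at 11) → 1 left.
1 remain; put them into Client U T1 at 10.
Total = 23×5 + 20×2 + 14×6 + 12×5 + 11×11 + 10×1 = 430.

430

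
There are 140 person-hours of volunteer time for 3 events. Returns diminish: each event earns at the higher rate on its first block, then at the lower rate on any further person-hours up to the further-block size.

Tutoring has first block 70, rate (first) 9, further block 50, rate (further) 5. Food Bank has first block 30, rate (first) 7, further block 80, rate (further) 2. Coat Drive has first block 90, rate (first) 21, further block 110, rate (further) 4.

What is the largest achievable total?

Treat each block as its own option and order by rate: Coat Drive/first 21 > Tutoring/first 9 > Food Bank/first 7 > Tutoring/second 5 > Coat Drive/second 4 > Food Bank/second 2.
Coat Drive first at 21: fill all 90 ; 50 left.
Tutoring first at 9: only 50 left, fill 50.
Total = 21×90 + 9×50 = 2340.

2340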